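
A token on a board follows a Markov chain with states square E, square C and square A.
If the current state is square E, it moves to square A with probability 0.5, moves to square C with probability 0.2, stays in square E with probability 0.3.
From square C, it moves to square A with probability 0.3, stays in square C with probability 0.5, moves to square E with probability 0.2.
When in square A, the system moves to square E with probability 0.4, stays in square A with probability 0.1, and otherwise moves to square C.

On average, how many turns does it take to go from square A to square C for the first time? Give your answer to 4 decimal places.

Let t(s) be the expected number of turns to first reach square C from state s, with t(square C) = 0. Conditioning on the first turn:
t(square E) = 1 + 0.3·t(square E) + 0.5·t(square A)
t(square A) = 1 + 0.4·t(square E) + 0.1·t(square A)
Solving: t(square E) = 3.2558, t(square A) = 2.5581.
Expected turns from square A to square C: 2.5581.

2.5581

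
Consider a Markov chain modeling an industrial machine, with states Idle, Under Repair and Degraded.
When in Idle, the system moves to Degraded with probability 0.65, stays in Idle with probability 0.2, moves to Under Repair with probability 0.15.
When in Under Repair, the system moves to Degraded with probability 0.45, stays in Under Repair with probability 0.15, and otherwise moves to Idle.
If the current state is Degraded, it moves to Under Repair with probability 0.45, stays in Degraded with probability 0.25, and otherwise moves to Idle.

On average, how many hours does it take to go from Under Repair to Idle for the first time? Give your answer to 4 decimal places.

Let t(s) be the expected number of hours to first reach Idle from state s, with t(Idle) = 0. Conditioning on the first hour:
t(Under Repair) = 1 + 0.15·t(Under Repair) + 0.45·t(Degraded)
t(Degraded) = 1 + 0.45·t(Under Repair) + 0.25·t(Degraded)
Solving: t(Under Repair) = 2.7586, t(Degraded) = 2.9885.
Expected hours from Under Repair to Idle: 2.7586.

2.7586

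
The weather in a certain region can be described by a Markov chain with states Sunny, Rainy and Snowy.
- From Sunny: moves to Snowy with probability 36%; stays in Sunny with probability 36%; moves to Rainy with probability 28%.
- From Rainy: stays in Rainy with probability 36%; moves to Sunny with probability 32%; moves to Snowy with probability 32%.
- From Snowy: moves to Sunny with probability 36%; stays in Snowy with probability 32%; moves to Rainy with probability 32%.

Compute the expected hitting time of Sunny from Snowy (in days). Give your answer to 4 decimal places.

2.8846

Let t(s) be the expected number of days to first reach Sunny from state s, with t(Sunny) = 0. Conditioning on the first day:
t(Rainy) = 1 + 0.36·t(Rainy) + 0.32·t(Snowy)
t(Snowy) = 1 + 0.32·t(Rainy) + 0.32·t(Snowy)
Solving: t(Rainy) = 3.0048, t(Snowy) = 2.8846.
Expected days from Snowy to Sunny: 2.8846.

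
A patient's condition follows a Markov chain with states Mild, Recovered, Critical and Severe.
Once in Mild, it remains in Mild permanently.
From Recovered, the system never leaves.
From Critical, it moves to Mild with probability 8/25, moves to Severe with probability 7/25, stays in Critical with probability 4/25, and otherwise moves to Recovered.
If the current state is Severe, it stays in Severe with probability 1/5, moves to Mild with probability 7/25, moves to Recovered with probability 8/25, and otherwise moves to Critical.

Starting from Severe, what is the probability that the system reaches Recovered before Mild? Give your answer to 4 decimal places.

Let h(s) be the probability of absorption at Recovered starting from transient state s. Then h(Recovered) = 1 and h(Mild) = 0. By first-step analysis:
h(Critical) = 0.32·0 + 0.24·1 + 0.16·h(Critical) + 0.28·h(Severe)
h(Severe) = 0.28·0 + 0.32·1 + 0.2·h(Critical) + 0.2·h(Severe)
Solving: h(Critical) = 0.4571, h(Severe) = 0.5143.
Starting from Severe, the probability is 0.5143.

0.5143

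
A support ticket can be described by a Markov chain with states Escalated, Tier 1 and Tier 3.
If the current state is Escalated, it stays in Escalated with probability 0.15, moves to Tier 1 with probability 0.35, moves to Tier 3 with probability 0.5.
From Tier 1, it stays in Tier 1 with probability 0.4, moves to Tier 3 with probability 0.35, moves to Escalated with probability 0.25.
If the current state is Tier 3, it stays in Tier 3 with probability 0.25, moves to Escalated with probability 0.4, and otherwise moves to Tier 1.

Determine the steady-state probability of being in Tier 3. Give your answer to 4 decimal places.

Let the stationary distribution be π with π = πP and π_1 + π_2 + π_3 = 1.
π_1 = 0.15·π_1 + 0.25·π_2 + 0.4·π_3
π_2 = 0.35·π_1 + 0.4·π_2 + 0.35·π_3
Solving with the normalization constraint gives π = (0.2758, 0.3684, 0.3558).
So the stationary probability of Tier 3 is 0.3558.

0.3558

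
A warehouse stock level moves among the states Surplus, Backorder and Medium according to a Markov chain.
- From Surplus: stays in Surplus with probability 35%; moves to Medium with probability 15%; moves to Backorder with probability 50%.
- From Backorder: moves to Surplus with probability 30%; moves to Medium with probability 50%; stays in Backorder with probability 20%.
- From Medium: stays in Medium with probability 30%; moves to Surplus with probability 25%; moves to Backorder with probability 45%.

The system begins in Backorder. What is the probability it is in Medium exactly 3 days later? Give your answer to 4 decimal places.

0.3395

Propagate the distribution vector 3 days from Backorder.
After 0 days: (0.0000, 1.0000, 0.0000)
After 1 day: (0.3000, 0.2000, 0.5000)
After 2 days: (0.2900, 0.4150, 0.2950)
After 3 days: (0.2998, 0.3608, 0.3395)
P(in Medium after 3 days) = 0.3395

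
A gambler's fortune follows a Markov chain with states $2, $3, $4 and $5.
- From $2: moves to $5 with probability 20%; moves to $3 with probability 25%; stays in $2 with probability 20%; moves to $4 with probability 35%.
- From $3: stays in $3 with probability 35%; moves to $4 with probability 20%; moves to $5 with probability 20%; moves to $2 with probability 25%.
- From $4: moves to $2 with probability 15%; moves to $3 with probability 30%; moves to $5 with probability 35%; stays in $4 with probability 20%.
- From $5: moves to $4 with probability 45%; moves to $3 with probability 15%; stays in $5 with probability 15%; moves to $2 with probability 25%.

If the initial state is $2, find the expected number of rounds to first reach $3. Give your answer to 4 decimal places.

Let t(s) be the expected number of rounds to first reach $3 from state s, with t($3) = 0. Conditioning on the first round:
t($2) = 1 + 0.2·t($2) + 0.35·t($4) + 0.2·t($5)
t($4) = 1 + 0.15·t($2) + 0.2·t($4) + 0.35·t($5)
t($5) = 1 + 0.25·t($2) + 0.45·t($4) + 0.15·t($5)
Solving: t($2) = 4.1227, t($4) = 3.9931, t($5) = 4.5030.
Expected rounds from $2 to $3: 4.1227.

4.1227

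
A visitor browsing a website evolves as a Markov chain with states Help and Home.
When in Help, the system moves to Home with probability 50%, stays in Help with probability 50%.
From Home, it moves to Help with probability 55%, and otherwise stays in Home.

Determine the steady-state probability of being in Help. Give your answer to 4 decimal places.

0.5238

Let the stationary distribution be π with π = πP and π_1 + π_2 = 1.
π_1 = 0.5·π_1 + 0.55·π_2
Solving with the normalization constraint gives π = (0.5238, 0.4762).
So the stationary probability of Help is 0.5238.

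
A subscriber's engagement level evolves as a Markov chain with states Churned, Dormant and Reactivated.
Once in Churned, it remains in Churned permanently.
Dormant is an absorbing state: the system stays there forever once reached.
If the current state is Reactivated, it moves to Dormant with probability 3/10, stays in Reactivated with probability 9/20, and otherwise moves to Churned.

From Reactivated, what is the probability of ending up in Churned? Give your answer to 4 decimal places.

Let h(s) be the probability of absorption at Churned starting from transient state s. Then h(Churned) = 1 and h(Dormant) = 0. By first-step analysis:
h(Reactivated) = 0.25·1 + 0.3·0 + 0.45·h(Reactivated)
Solving: h(Reactivated) = 0.4545.
Starting from Reactivated, the probability is 0.4545.

0.4545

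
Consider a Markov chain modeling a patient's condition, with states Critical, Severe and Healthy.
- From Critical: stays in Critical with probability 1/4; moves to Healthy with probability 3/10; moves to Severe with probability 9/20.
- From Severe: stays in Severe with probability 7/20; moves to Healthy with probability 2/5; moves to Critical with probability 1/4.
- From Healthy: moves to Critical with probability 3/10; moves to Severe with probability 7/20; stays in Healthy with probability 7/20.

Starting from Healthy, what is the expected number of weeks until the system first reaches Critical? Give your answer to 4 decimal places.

Let t(s) be the expected number of weeks to first reach Critical from state s, with t(Critical) = 0. Conditioning on the first week:
t(Severe) = 1 + 0.35·t(Severe) + 0.4·t(Healthy)
t(Healthy) = 1 + 0.35·t(Severe) + 0.35·t(Healthy)
Solving: t(Severe) = 3.7168, t(Healthy) = 3.5398.
Expected weeks from Healthy to Critical: 3.5398.

3.5398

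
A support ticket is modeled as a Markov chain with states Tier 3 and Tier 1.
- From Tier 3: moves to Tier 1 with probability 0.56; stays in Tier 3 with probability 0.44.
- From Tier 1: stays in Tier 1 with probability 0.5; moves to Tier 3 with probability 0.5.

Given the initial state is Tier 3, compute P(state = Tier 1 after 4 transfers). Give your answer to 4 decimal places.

0.5283

Propagate the distribution vector 4 transfers from Tier 3.
After 0 transfers: (1.0000, 0.0000)
After 1 transfer: (0.4400, 0.5600)
After 2 transfers: (0.4736, 0.5264)
After 3 transfers: (0.4716, 0.5284)
After 4 transfers: (0.4717, 0.5283)
P(in Tier 1 after 4 transfers) = 0.5283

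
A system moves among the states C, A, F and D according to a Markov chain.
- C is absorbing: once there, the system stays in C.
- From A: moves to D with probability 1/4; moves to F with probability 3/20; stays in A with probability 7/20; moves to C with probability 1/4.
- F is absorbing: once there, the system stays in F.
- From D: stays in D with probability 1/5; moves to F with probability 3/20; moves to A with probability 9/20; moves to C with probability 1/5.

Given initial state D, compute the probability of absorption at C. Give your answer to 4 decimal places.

Let h(s) be the probability of absorption at C starting from transient state s. Then h(C) = 1 and h(F) = 0. By first-step analysis:
h(A) = 0.25·1 + 0.35·h(A) + 0.15·0 + 0.25·h(D)
h(D) = 0.2·1 + 0.45·h(A) + 0.15·0 + 0.2·h(D)
Solving: h(A) = 0.6135, h(D) = 0.5951.
Starting from D, the probability is 0.5951.

0.5951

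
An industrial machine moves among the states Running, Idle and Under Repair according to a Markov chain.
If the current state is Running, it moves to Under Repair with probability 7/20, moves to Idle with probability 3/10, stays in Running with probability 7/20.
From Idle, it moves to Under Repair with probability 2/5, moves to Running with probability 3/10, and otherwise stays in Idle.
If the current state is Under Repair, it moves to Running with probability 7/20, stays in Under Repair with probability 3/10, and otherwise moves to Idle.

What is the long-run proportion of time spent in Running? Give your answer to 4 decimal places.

Let the stationary distribution be π with π = πP and π_1 + π_2 + π_3 = 1.
π_1 = 0.35·π_1 + 0.3·π_2 + 0.35·π_3
π_2 = 0.3·π_1 + 0.3·π_2 + 0.35·π_3
Solving with the normalization constraint gives π = (0.3341, 0.3174, 0.3484).
So the stationary probability of Running is 0.3341.

0.3341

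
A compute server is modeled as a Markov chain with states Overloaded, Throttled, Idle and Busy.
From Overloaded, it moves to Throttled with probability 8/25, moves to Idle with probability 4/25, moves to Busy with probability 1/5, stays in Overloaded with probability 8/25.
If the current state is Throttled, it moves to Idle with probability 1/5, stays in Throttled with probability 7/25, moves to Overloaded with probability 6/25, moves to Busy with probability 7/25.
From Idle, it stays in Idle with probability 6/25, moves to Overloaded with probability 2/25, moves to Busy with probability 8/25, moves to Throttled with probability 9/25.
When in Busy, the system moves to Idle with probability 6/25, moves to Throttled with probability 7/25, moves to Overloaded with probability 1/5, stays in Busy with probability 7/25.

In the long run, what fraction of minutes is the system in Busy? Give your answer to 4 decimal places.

Let the stationary distribution be π with π = πP and π_1 + π_2 + π_3 + π_4 = 1.
π_1 = 0.32·π_1 + 0.24·π_2 + 0.08·π_3 + 0.2·π_4
π_2 = 0.32·π_1 + 0.28·π_2 + 0.36·π_3 + 0.28·π_4
π_3 = 0.16·π_1 + 0.2·π_2 + 0.24·π_3 + 0.24·π_4
Solving with the normalization constraint gives π = (0.2124, 0.3054, 0.2108, 0.2714).
So the stationary probability of Busy is 0.2714.

0.2714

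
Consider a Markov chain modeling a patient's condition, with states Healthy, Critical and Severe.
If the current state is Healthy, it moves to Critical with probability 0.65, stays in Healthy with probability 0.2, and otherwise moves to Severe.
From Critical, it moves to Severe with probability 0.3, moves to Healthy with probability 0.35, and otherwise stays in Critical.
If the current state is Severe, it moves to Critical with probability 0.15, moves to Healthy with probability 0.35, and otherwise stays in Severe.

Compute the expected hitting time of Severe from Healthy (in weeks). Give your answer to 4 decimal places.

4.4444

Let t(s) be the expected number of weeks to first reach Severe from state s, with t(Severe) = 0. Conditioning on the first week:
t(Healthy) = 1 + 0.2·t(Healthy) + 0.65·t(Critical)
t(Critical) = 1 + 0.35·t(Healthy) + 0.35·t(Critical)
Solving: t(Healthy) = 4.4444, t(Critical) = 3.9316.
Expected weeks from Healthy to Severe: 4.4444.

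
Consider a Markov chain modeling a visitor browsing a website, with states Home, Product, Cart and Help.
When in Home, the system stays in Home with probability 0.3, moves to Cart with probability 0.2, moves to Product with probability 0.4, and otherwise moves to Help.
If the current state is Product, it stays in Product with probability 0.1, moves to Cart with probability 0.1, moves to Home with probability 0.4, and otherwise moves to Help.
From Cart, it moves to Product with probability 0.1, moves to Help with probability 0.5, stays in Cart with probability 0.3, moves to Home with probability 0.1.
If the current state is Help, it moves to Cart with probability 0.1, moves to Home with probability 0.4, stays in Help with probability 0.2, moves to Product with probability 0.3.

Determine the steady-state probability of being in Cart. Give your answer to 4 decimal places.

0.1648

Let the stationary distribution be π with π = πP and π_1 + π_2 + π_3 + π_4 = 1.
π_1 = 0.3·π_1 + 0.4·π_2 + 0.1·π_3 + 0.4·π_4
π_2 = 0.4·π_1 + 0.1·π_2 + 0.1·π_3 + 0.3·π_4
π_3 = 0.2·π_1 + 0.1·π_2 + 0.3·π_3 + 0.1·π_4
Solving with the normalization constraint gives π = (0.3187, 0.2491, 0.1648, 0.2674).
So the stationary probability of Cart is 0.1648.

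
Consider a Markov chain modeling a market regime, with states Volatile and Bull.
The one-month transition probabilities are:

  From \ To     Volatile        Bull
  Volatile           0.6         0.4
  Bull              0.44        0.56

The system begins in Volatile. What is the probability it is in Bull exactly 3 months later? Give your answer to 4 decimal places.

0.4742

Propagate the distribution vector 3 months from Volatile.
After 0 months: (1.0000, 0.0000)
After 1 month: (0.6000, 0.4000)
After 2 months: (0.5360, 0.4640)
After 3 months: (0.5258, 0.4742)
P(in Bull after 3 months) = 0.4742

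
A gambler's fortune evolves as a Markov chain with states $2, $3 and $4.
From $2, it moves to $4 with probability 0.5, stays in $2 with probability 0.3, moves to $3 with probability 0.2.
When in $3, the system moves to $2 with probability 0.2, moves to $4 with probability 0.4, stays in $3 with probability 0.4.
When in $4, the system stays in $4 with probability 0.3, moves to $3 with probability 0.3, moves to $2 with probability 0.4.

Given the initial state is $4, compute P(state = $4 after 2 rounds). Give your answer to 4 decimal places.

0.4100

Sum over the intermediate state after 1 round:
P = P($4→$2)·P($2→$4) + P($4→$3)·P($3→$4) + P($4→$4)·P($4→$4)
  = 0.4×0.5 + 0.3×0.4 + 0.3×0.3
  = 0.2000 + 0.1200 + 0.0900 = 0.4100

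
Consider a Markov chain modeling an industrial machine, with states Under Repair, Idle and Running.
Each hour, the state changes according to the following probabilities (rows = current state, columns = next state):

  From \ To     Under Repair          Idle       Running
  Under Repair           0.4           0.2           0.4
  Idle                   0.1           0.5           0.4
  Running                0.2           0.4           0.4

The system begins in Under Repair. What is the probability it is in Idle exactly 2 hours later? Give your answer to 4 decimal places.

Sum over the intermediate state after 1 hour:
P = P(Under Repair→Under Repair)·P(Under Repair→Idle) + P(Under Repair→Idle)·P(Idle→Idle) + P(Under Repair→Running)·P(Running→Idle)
  = 0.4×0.2 + 0.2×0.5 + 0.4×0.4
  = 0.0800 + 0.1000 + 0.1600 = 0.3400

0.3400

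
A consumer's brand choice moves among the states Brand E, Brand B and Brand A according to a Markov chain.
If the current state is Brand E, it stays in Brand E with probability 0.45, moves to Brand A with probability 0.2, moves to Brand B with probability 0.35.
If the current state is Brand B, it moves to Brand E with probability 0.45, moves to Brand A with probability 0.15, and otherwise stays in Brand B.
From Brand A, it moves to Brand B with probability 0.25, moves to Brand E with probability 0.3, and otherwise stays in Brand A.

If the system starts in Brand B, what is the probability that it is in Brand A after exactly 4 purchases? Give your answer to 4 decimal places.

0.2419

Propagate the distribution vector 4 purchases from Brand B.
After 0 purchases: (0.0000, 1.0000, 0.0000)
After 1 purchase: (0.4500, 0.4000, 0.1500)
After 2 purchases: (0.4275, 0.3550, 0.2175)
After 3 purchases: (0.4174, 0.3460, 0.2366)
After 4 purchases: (0.4145, 0.3436, 0.2419)
P(in Brand A after 4 purchases) = 0.2419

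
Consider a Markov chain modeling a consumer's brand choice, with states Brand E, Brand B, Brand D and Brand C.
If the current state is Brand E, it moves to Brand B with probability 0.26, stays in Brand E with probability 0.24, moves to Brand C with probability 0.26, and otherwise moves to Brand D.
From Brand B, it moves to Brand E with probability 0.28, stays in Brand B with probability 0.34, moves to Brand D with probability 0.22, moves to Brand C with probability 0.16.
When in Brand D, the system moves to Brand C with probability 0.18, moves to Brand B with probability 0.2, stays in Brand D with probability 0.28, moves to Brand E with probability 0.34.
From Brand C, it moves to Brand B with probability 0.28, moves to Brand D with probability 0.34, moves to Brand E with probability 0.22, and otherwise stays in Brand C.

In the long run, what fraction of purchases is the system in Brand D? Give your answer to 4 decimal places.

0.2644

Let the stationary distribution be π with π = πP and π_1 + π_2 + π_3 + π_4 = 1.
π_1 = 0.24·π_1 + 0.28·π_2 + 0.34·π_3 + 0.22·π_4
π_2 = 0.26·π_1 + 0.34·π_2 + 0.2·π_3 + 0.28·π_4
π_3 = 0.24·π_1 + 0.22·π_2 + 0.28·π_3 + 0.34·π_4
Solving with the normalization constraint gives π = (0.2734, 0.2695, 0.2644, 0.1926).
So the stationary probability of Brand D is 0.2644.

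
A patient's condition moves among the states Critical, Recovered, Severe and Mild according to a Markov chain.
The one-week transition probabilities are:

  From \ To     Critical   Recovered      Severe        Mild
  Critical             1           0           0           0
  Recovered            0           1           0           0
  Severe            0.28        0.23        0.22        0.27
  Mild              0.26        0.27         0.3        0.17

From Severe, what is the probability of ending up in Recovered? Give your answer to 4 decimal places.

0.4657

Let h(s) be the probability of absorption at Recovered starting from transient state s. Then h(Recovered) = 1 and h(Critical) = 0. By first-step analysis:
h(Severe) = 0.28·0 + 0.23·1 + 0.22·h(Severe) + 0.27·h(Mild)
h(Mild) = 0.26·0 + 0.27·1 + 0.3·h(Severe) + 0.17·h(Mild)
Solving: h(Severe) = 0.4657, h(Mild) = 0.4936.
Starting from Severe, the probability is 0.4657.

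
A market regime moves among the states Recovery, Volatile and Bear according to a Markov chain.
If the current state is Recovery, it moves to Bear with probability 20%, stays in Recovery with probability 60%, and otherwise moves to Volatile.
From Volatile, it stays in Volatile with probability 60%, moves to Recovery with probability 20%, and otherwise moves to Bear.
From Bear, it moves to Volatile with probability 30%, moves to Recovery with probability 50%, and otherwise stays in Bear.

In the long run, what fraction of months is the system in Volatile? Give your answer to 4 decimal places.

Let the stationary distribution be π with π = πP and π_1 + π_2 + π_3 = 1.
π_1 = 0.6·π_1 + 0.2·π_2 + 0.5·π_3
π_2 = 0.2·π_1 + 0.6·π_2 + 0.3·π_3
Solving with the normalization constraint gives π = (0.4333, 0.3667, 0.2000).
So the stationary probability of Volatile is 0.3667.

0.3667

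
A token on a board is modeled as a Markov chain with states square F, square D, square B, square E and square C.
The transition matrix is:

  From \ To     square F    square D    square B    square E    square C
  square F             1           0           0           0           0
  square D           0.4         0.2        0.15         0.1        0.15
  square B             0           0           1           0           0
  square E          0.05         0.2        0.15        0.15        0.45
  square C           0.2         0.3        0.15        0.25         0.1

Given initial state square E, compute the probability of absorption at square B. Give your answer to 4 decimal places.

0.4654

Let h(s) be the probability of absorption at square B starting from transient state s. Then h(square B) = 1 and h(square F) = 0. By first-step analysis:
h(square D) = 0.4·0 + 0.2·h(square D) + 0.15·1 + 0.1·h(square E) + 0.15·h(square C)
h(square E) = 0.05·0 + 0.2·h(square D) + 0.15·1 + 0.15·h(square E) + 0.45·h(square C)
h(square C) = 0.2·0 + 0.3·h(square D) + 0.15·1 + 0.25·h(square E) + 0.1·h(square C)
Solving: h(square D) = 0.3212, h(square E) = 0.4654, h(square C) = 0.4030.
Starting from square E, the probability is 0.4654.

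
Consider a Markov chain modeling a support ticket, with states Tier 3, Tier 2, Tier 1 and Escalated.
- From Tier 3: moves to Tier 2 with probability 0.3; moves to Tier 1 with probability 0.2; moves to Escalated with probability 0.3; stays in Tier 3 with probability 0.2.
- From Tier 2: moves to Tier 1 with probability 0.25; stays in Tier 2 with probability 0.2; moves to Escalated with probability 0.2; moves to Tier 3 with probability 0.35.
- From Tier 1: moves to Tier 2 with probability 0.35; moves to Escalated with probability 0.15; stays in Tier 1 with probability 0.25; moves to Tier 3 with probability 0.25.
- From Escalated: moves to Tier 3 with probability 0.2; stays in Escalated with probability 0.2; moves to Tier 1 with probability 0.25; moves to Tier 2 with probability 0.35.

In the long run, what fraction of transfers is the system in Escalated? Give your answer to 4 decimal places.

0.2137

Let the stationary distribution be π with π = πP and π_1 + π_2 + π_3 + π_4 = 1.
π_1 = 0.2·π_1 + 0.35·π_2 + 0.25·π_3 + 0.2·π_4
π_2 = 0.3·π_1 + 0.2·π_2 + 0.35·π_3 + 0.35·π_4
π_3 = 0.2·π_1 + 0.25·π_2 + 0.25·π_3 + 0.25·π_4
Solving with the normalization constraint gives π = (0.2558, 0.2932, 0.2372, 0.2137).
So the stationary probability of Escalated is 0.2137.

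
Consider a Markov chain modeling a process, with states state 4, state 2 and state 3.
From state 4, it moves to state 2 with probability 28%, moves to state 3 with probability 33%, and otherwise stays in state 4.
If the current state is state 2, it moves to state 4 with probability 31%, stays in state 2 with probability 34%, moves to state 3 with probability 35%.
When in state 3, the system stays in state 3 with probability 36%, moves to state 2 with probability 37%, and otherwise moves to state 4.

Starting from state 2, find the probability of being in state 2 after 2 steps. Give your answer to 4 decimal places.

0.3319

Sum over the intermediate state after 1 step:
P = P(state 2→state 4)·P(state 4→state 2) + P(state 2→state 2)·P(state 2→state 2) + P(state 2→state 3)·P(state 3→state 2)
  = 0.31×0.28 + 0.34×0.34 + 0.35×0.37
  = 0.0868 + 0.1156 + 0.1295 = 0.3319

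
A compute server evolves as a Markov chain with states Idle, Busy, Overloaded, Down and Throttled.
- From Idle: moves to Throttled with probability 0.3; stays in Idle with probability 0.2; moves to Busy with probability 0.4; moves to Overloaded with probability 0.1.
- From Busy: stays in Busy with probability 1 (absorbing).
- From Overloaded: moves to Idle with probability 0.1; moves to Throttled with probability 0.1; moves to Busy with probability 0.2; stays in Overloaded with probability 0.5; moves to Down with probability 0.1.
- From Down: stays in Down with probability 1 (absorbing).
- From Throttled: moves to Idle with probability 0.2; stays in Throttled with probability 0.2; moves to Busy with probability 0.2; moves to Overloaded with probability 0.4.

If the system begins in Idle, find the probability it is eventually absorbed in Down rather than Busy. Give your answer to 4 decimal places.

0.0847

Let h(s) be the probability of absorption at Down starting from transient state s. Then h(Down) = 1 and h(Busy) = 0. By first-step analysis:
h(Idle) = 0.2·h(Idle) + 0.4·0 + 0.1·h(Overloaded) + 0.3·h(Throttled)
h(Overloaded) = 0.1·h(Idle) + 0.2·0 + 0.5·h(Overloaded) + 0.1·1 + 0.1·h(Throttled)
h(Throttled) = 0.2·h(Idle) + 0.2·0 + 0.4·h(Overloaded) + 0.2·h(Throttled)
Solving: h(Idle) = 0.0847, h(Overloaded) = 0.2458, h(Throttled) = 0.1441.
Starting from Idle, the probability is 0.0847.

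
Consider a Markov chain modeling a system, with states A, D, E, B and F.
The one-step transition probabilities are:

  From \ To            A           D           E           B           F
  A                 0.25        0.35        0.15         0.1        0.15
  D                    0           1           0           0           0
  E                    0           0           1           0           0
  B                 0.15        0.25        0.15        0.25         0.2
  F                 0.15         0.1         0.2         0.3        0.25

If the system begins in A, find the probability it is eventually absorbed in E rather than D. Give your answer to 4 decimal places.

Let h(s) be the probability of absorption at E starting from transient state s. Then h(E) = 1 and h(D) = 0. By first-step analysis:
h(A) = 0.25·h(A) + 0.35·0 + 0.15·1 + 0.1·h(B) + 0.15·h(F)
h(B) = 0.15·h(A) + 0.25·0 + 0.15·1 + 0.25·h(B) + 0.2·h(F)
h(F) = 0.15·h(A) + 0.1·0 + 0.2·1 + 0.3·h(B) + 0.25·h(F)
Solving: h(A) = 0.3536, h(B) = 0.4038, h(F) = 0.4989.
Starting from A, the probability is 0.3536.

0.3536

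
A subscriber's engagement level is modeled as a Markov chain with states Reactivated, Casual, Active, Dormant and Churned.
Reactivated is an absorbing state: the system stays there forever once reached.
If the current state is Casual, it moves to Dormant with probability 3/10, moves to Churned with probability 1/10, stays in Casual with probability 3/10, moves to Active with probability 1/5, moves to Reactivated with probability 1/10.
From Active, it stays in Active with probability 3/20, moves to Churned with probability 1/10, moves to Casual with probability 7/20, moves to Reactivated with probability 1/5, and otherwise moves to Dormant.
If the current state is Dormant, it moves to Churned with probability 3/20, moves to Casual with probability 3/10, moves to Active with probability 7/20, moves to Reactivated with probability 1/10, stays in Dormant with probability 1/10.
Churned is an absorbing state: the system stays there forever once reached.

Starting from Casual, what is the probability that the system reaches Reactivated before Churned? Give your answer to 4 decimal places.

Let h(s) be the probability of absorption at Reactivated starting from transient state s. Then h(Reactivated) = 1 and h(Churned) = 0. By first-step analysis:
h(Casual) = 0.1·1 + 0.3·h(Casual) + 0.2·h(Active) + 0.3·h(Dormant) + 0.1·0
h(Active) = 0.2·1 + 0.35·h(Casual) + 0.15·h(Active) + 0.2·h(Dormant) + 0.1·0
h(Dormant) = 0.1·1 + 0.3·h(Casual) + 0.35·h(Active) + 0.1·h(Dormant) + 0.15·0
Solving: h(Casual) = 0.5231, h(Active) = 0.5700, h(Dormant) = 0.5071.
Starting from Casual, the probability is 0.5231.

0.5231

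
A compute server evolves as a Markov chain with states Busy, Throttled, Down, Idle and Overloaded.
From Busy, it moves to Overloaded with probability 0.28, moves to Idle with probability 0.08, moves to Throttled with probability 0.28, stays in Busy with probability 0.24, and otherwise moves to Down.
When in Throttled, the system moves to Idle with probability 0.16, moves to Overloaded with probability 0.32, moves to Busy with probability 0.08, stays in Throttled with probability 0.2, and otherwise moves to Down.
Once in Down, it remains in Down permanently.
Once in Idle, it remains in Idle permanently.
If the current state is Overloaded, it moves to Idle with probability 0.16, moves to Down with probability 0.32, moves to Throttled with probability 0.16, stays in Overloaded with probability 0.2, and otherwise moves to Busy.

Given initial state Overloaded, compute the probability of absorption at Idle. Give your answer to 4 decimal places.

Let h(s) be the probability of absorption at Idle starting from transient state s. Then h(Idle) = 1 and h(Down) = 0. By first-step analysis:
h(Busy) = 0.24·h(Busy) + 0.28·h(Throttled) + 0.12·0 + 0.08·1 + 0.28·h(Overloaded)
h(Throttled) = 0.08·h(Busy) + 0.2·h(Throttled) + 0.24·0 + 0.16·1 + 0.32·h(Overloaded)
h(Overloaded) = 0.16·h(Busy) + 0.16·h(Throttled) + 0.32·0 + 0.16·1 + 0.2·h(Overloaded)
Solving: h(Busy) = 0.3733, h(Throttled) = 0.3774, h(Overloaded) = 0.3501.
Starting from Overloaded, the probability is 0.3501.

0.3501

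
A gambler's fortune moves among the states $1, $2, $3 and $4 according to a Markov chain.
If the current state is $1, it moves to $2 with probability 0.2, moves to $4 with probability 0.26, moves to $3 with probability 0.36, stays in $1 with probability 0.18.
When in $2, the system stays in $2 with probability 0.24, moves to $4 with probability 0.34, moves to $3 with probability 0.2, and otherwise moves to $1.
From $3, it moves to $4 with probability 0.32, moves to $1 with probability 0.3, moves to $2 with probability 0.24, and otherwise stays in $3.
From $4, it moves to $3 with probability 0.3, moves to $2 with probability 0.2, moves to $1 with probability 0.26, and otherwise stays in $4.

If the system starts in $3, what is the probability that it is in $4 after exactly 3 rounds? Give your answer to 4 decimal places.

Propagate the distribution vector 3 rounds from $3.
After 0 rounds: (0.0000, 0.0000, 1.0000, 0.0000)
After 1 round: (0.3000, 0.2400, 0.1400, 0.3200)
After 2 rounds: (0.2320, 0.2152, 0.2716, 0.2812)
After 3 rounds: (0.2437, 0.2195, 0.2489, 0.2879)
P(in $4 after 3 rounds) = 0.2879

0.2879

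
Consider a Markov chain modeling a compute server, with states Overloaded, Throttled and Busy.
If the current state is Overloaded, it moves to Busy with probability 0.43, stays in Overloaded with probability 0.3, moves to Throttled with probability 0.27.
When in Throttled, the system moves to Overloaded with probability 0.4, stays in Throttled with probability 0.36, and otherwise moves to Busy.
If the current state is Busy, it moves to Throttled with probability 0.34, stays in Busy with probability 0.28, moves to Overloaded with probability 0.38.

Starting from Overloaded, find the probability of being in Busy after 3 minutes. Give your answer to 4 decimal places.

Propagate the distribution vector 3 minutes from Overloaded.
After 0 minutes: (1.0000, 0.0000, 0.0000)
After 1 minute: (0.3000, 0.2700, 0.4300)
After 2 minutes: (0.3614, 0.3244, 0.3142)
After 3 minutes: (0.3576, 0.3212, 0.3212)
P(in Busy after 3 minutes) = 0.3212

0.3212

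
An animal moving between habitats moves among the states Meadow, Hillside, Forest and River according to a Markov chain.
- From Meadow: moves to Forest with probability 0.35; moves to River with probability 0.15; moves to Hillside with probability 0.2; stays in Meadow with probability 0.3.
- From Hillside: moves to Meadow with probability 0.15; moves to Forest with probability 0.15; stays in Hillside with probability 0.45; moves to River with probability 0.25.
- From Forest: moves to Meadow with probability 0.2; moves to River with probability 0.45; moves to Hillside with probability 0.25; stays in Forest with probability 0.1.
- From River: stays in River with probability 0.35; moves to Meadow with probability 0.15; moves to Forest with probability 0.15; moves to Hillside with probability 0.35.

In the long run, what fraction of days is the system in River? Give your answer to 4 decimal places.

0.2967

Let the stationary distribution be π with π = πP and π_1 + π_2 + π_3 + π_4 = 1.
π_1 = 0.3·π_1 + 0.15·π_2 + 0.2·π_3 + 0.15·π_4
π_2 = 0.2·π_1 + 0.45·π_2 + 0.25·π_3 + 0.35·π_4
π_3 = 0.35·π_1 + 0.15·π_2 + 0.1·π_3 + 0.15·π_4
Solving with the normalization constraint gives π = (0.1870, 0.3379, 0.1785, 0.2967).
So the stationary probability of River is 0.2967.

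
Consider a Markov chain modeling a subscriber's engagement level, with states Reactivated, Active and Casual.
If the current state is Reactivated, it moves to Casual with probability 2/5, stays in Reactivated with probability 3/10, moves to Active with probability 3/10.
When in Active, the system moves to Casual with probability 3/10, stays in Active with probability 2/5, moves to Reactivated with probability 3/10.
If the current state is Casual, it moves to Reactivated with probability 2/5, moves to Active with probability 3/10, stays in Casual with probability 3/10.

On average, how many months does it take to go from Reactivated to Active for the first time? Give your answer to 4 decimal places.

3.3333

Let t(s) be the expected number of months to first reach Active from state s, with t(Active) = 0. Conditioning on the first month:
t(Reactivated) = 1 + 0.3·t(Reactivated) + 0.4·t(Casual)
t(Casual) = 1 + 0.4·t(Reactivated) + 0.3·t(Casual)
Solving: t(Reactivated) = 3.3333, t(Casual) = 3.3333.
Expected months from Reactivated to Active: 3.3333.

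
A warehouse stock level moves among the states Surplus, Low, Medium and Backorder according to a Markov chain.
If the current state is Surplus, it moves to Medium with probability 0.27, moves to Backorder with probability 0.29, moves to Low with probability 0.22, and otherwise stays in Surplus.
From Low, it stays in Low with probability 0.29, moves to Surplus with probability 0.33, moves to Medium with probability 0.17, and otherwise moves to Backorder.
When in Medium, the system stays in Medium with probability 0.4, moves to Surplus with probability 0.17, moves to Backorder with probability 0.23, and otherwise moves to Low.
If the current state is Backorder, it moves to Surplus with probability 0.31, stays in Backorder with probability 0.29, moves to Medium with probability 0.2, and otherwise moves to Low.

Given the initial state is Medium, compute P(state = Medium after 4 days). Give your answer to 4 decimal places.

0.2644

Propagate the distribution vector 4 days from Medium.
After 0 days: (0.0000, 0.0000, 1.0000, 0.0000)
After 1 day: (0.1700, 0.2000, 0.4000, 0.2300)
After 2 days: (0.2427, 0.2214, 0.2859, 0.2500)
After 3 days: (0.2526, 0.2248, 0.2675, 0.2551)
After 4 days: (0.2543, 0.2253, 0.2644, 0.2560)
P(in Medium after 4 days) = 0.2644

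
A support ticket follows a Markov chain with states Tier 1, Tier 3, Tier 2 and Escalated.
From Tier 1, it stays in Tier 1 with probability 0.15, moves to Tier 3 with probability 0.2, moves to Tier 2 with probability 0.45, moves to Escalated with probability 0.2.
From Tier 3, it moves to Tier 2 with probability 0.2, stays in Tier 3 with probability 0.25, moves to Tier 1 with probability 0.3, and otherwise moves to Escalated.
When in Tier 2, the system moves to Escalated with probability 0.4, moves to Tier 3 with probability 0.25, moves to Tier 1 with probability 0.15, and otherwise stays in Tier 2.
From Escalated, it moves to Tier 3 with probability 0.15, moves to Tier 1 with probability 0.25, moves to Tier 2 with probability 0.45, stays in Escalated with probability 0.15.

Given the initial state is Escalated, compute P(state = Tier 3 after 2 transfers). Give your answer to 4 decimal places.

Propagate the distribution vector 2 transfers from Escalated.
After 0 transfers: (0.0000, 0.0000, 0.0000, 1.0000)
After 1 transfer: (0.2500, 0.1500, 0.4500, 0.1500)
After 2 transfers: (0.1875, 0.2225, 0.3000, 0.2900)
P(in Tier 3 after 2 transfers) = 0.2225

0.2225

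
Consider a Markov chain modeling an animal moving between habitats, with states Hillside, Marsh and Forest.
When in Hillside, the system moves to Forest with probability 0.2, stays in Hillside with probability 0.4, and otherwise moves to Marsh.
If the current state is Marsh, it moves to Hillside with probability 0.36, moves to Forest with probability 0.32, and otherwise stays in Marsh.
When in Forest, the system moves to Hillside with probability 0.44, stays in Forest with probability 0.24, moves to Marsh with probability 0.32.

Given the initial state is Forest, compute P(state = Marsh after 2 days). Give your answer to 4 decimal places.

Sum over the intermediate state after 1 day:
P = P(Forest→Hillside)·P(Hillside→Marsh) + P(Forest→Marsh)·P(Marsh→Marsh) + P(Forest→Forest)·P(Forest→Marsh)
  = 0.44×0.4 + 0.32×0.32 + 0.24×0.32
  = 0.1760 + 0.1024 + 0.0768 = 0.3552

0.3552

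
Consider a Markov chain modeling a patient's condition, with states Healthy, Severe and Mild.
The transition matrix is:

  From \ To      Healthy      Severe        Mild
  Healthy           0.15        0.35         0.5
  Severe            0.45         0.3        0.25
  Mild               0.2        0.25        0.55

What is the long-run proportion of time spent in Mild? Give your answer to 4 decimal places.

Let the stationary distribution be π with π = πP and π_1 + π_2 + π_3 = 1.
π_1 = 0.15·π_1 + 0.45·π_2 + 0.2·π_3
π_2 = 0.35·π_1 + 0.3·π_2 + 0.25·π_3
Solving with the normalization constraint gives π = (0.2596, 0.2905, 0.4499).
So the stationary probability of Mild is 0.4499.

0.4499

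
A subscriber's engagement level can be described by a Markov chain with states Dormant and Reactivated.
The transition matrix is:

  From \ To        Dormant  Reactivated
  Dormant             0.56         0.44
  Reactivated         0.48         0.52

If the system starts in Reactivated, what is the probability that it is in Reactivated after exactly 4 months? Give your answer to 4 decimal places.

Propagate the distribution vector 4 months from Reactivated.
After 0 months: (0.0000, 1.0000)
After 1 month: (0.4800, 0.5200)
After 2 months: (0.5184, 0.4816)
After 3 months: (0.5215, 0.4785)
After 4 months: (0.5217, 0.4783)
P(in Reactivated after 4 months) = 0.4783

0.4783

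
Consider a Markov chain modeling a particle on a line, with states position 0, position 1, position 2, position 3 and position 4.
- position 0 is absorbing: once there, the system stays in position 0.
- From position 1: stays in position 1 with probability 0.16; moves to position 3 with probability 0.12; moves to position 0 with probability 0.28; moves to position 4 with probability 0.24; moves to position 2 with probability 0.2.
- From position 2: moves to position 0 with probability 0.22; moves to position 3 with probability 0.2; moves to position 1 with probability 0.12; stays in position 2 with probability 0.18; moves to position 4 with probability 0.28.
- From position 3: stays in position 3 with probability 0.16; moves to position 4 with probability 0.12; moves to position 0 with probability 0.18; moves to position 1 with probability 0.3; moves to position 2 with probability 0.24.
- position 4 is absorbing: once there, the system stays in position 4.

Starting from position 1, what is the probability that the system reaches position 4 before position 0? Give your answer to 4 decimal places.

0.4766

Let h(s) be the probability of absorption at position 4 starting from transient state s. Then h(position 4) = 1 and h(position 0) = 0. By first-step analysis:
h(position 1) = 0.28·0 + 0.16·h(position 1) + 0.2·h(position 2) + 0.12·h(position 3) + 0.24·1
h(position 2) = 0.22·0 + 0.12·h(position 1) + 0.18·h(position 2) + 0.2·h(position 3) + 0.28·1
h(position 3) = 0.18·0 + 0.3·h(position 1) + 0.24·h(position 2) + 0.16·h(position 3) + 0.12·1
Solving: h(position 1) = 0.4766, h(position 2) = 0.5241, h(position 3) = 0.4628.
Starting from position 1, the probability is 0.4766.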